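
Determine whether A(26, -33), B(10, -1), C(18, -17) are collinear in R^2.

AB = (-16, 32), AC = (-8, 16).
det[AB; AC] = (-16)(16) − (32)(-8) = 0.
The determinant is zero, so the points are collinear.

Yes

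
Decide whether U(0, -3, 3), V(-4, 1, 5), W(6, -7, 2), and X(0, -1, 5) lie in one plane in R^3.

A normal to the plane through U, V, W is n = UV × UW = (4, 8, -8).
The plane has equation n·P = -48. For X: n·X = -48.
Equal, so X lies in the plane and all four are coplanar.

Yes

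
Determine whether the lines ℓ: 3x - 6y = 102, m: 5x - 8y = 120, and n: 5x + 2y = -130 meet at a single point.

Yes

Intersecting ℓ and m: solving the 2×2 system gives (x, y) = (-16, -25).
Substitute into n: (5)(-16) + (2)(-25) = -130.
This equals -130, so (-16, -25) lies on all three lines and they are concurrent.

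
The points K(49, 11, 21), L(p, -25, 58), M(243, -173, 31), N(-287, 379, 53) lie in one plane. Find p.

Coplanarity ⇔ det[KL; KM; KN] = 0.
Expanding, this is linear in p: (-9568)p + (1167296) = 0.
So p = 122.

122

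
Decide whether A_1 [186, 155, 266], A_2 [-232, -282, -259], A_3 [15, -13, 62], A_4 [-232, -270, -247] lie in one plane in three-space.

With A_1 as base: A_1A_2 = (-418, -437, -525), A_1A_3 = (-171, -168, -204), A_1A_4 = (-418, -425, -513).
A_1A_3 × A_1A_4 = (-516, -2451, 2451).
A_1A_2 · (A_1A_3 × A_1A_4) = 0.
The scalar triple product vanishes, so the four points are coplanar.

Yes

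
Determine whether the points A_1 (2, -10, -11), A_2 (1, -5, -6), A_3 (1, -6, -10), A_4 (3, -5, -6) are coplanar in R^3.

With A_1 as base: A_1A_2 = (-1, 5, 5), A_1A_3 = (-1, 4, 1), A_1A_4 = (1, 5, 5).
A_1A_3 × A_1A_4 = (15, 6, -9).
A_1A_2 · (A_1A_3 × A_1A_4) = -30.
Since -30 ≠ 0, the four points are not coplanar.

No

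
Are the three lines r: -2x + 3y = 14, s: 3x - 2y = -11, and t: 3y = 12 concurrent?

Yes

Lines aᵢx + bᵢy = cᵢ with pairwise distinct directions are concurrent exactly when det[aᵢ bᵢ cᵢ] = 0.
Here the determinant is 0.
It vanishes, so the lines are concurrent at (-1, 4).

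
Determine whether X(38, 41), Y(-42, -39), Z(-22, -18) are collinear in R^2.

No

XY = (-80, -80), XZ = (-60, -59).
det[XY; XZ] = (-80)(-59) − (-80)(-60) = -80.
The determinant is nonzero, so they are not collinear.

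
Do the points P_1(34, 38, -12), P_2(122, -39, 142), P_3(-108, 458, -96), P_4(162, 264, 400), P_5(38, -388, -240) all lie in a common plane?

Yes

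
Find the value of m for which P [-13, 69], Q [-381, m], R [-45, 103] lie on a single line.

The three points are collinear iff det[PQ; PR] = 0.
This determinant is linear in m: (32)m + (-14720) = 0, so m = 460.

460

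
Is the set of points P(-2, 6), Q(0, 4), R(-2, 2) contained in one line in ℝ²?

PQ = (2, -2), PR = (0, -4).
Twice the signed area of △PQR is (2)(-4) − (-2)(0) = -8.
The area is nonzero, so the three points are not collinear.

No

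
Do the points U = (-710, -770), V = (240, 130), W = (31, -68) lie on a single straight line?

UV = (950, 900), UW = (741, 702).
Twice the signed area of △UVW is (950)(702) − (900)(741) = 0.
The triangle is degenerate (zero area), so the points are collinear.

Yes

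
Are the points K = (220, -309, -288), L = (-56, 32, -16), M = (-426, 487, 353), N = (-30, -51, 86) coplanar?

With K as base: KL = (-276, 341, 272), KM = (-646, 796, 641), KN = (-250, 258, 374).
KM × KN = (132326, 81354, 32332).
KL · (KM × KN) = 14042.
Since 14042 ≠ 0, the four points are not coplanar.

No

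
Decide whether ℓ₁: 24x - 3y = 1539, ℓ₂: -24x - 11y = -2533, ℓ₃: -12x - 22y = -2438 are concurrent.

The three lines meet at one point iff the augmented coefficient matrix [aᵢ bᵢ cᵢ] has rank < 3, i.e. its determinant vanishes.
Here the determinant is 0.
It vanishes, so the lines are concurrent at (73, 71).

Yes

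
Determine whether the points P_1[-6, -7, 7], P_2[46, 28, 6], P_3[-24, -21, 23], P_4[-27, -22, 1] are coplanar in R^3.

With P_1 as base: P_1P_2 = (52, 35, -1), P_1P_3 = (-18, -14, 16), P_1P_4 = (-21, -15, -6).
P_1P_3 × P_1P_4 = (324, -444, -24).
P_1P_2 · (P_1P_3 × P_1P_4) = 1332.
Since 1332 ≠ 0, the four points are not coplanar.

No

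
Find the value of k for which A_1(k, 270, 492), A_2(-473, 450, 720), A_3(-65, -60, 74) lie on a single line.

-329

Direction A_2A_3 = (408, -510, -646). From the y-coordinate of A_1, the parameter along the line is τ = (270 − 450)/(-510) = 6/17.
Then k = (-473) + 6/17·(408) = -329.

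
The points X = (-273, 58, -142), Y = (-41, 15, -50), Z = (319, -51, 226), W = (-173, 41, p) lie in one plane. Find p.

Coplanarity ⇔ det[XY; XZ; XW] = 0.
Expanding, this is linear in p: (168)p + (-30240) = 0.
So p = 180.

180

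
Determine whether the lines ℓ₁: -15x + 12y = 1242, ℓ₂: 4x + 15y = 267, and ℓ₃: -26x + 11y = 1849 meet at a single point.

Lines aᵢx + bᵢy = cᵢ with pairwise distinct directions are concurrent exactly when det[aᵢ bᵢ cᵢ] = 0.
Here the determinant is -4998.
Nonzero, so no common point exists.

No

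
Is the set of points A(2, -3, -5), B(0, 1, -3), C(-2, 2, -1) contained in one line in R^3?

AB = (-2, 4, 2), AC = (-4, 5, 4).
Comparing components 2 and 3: (4)(4) − (2)(5) = 6 ≠ 0, so AB and AC are not parallel and the points are not collinear.

No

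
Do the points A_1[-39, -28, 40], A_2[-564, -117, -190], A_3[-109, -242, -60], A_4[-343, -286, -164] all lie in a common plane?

A normal to the plane through A_1, A_2, A_3 is n = A_1A_2 × A_1A_3 = (-40320, -36400, 106120).
The plane has equation n·P = 6836480. For A_4: n·A_4 = 6836480.
Equal, so A_4 lies in the plane and all four are coplanar.

Yes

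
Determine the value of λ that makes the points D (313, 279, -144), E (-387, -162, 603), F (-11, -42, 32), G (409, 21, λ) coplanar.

-709

Normal to plane DEF: n = (162171, -118828, 81816); plane equation n·P = 5825007.
Requiring n·G = 5825007: (81816)λ + (63832551) = 5825007.
So λ = -709.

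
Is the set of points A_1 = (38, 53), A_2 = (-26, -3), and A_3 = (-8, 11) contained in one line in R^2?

A_1A_2 = (-64, -56), A_1A_3 = (-46, -42).
det[A_1A_2; A_1A_3] = (-64)(-42) − (-56)(-46) = 112.
The determinant is nonzero, so they are not collinear.

No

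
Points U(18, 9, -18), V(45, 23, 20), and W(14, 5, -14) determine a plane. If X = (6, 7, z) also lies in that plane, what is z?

-56

A normal to the plane is n = UV × UW = (208, -260, -52).
X lies in the plane iff n · UX = 0.
This gives (-52)z + (-2912) = 0, so z = -56.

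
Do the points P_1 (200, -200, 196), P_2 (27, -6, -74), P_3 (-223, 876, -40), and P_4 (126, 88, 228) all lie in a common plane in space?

With P_1 as base: P_1P_2 = (-173, 194, -270), P_1P_3 = (-423, 1076, -236), P_1P_4 = (-74, 288, 32).
P_1P_3 × P_1P_4 = (102400, 31000, -42200).
P_1P_2 · (P_1P_3 × P_1P_4) = -307200.
Since -307200 ≠ 0, the four points are not coplanar.

No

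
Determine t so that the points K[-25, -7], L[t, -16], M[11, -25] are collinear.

-7

Collinearity: (L − K) must be parallel to (M − K) = (36, -18).
Cross-multiplying the components: (t − (-25))·(-18) = (-9)·(36).
Solving gives t = -7.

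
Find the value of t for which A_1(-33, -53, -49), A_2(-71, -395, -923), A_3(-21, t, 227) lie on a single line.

Direction A_1A_2 = (-38, -342, -874). From the x-coordinate of A_3, the parameter along the line is τ = (-21 − (-33))/(-38) = -6/19.
Then t = (-53) + (-6/19)·(-342) = 55.

55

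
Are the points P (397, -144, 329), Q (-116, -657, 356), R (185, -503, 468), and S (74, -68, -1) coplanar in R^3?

Yes

A normal to the plane through P, Q, R is n = PQ × PR = (-61614, 65583, 75411).
The plane has equation n·X = -9094491. For S: n·S = -9094491.
Equal, so S lies in the plane and all four are coplanar.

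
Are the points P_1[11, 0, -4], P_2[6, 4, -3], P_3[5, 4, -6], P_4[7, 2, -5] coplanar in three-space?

With P_1 as base: P_1P_2 = (-5, 4, 1), P_1P_3 = (-6, 4, -2), P_1P_4 = (-4, 2, -1).
P_1P_3 × P_1P_4 = (0, 2, 4).
P_1P_2 · (P_1P_3 × P_1P_4) = 12.
Since 12 ≠ 0, the four points are not coplanar.

No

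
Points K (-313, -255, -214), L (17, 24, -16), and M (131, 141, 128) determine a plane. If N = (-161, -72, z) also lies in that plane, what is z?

77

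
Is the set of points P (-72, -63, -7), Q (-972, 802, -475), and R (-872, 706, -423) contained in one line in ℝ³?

No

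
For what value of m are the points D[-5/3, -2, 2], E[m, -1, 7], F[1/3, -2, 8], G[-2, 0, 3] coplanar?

Normal to plane DFG: n = (-12, -4, 4); plane equation n·P = 36.
Requiring n·E = 36: (-12)m + (32) = 36.
So m = -1/3.

-1/3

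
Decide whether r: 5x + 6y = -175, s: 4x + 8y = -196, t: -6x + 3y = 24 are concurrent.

Lines aᵢx + bᵢy = cᵢ with pairwise distinct directions are concurrent exactly when det[aᵢ bᵢ cᵢ] = 0.
Here the determinant is -120.
Nonzero, so no common point exists.

No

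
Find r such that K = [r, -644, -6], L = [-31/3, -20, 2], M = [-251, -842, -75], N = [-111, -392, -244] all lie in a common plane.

-195

Coplanarity ⇔ det[KL; KM; KN] = 0.
Expanding, this is linear in r: (-173568)r + (-33845760) = 0.
So r = -195.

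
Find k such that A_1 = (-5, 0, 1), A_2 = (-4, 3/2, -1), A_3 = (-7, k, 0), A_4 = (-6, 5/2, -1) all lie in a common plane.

Coplanarity ⇔ det[A_1A_2; A_1A_3; A_1A_4] = 0.
Expanding, this is linear in k: (-4)k + (8) = 0.
So k = 2.

2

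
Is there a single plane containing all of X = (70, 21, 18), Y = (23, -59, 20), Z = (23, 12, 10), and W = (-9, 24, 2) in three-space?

Yes

With X as base: XY = (-47, -80, 2), XZ = (-47, -9, -8), XW = (-79, 3, -16).
XZ × XW = (168, -120, -852).
XY · (XZ × XW) = 0.
The scalar triple product vanishes, so the four points are coplanar.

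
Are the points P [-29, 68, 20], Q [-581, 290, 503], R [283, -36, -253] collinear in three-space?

No

PQ = (-552, 222, 483), PR = (312, -104, -273).
Comparing components 2 and 3: (222)(-273) − (483)(-104) = -10374 ≠ 0, so PQ and PR are not parallel and the points are not collinear.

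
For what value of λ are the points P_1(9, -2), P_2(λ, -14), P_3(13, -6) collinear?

21

The three points are collinear iff det[P_1P_2; P_1P_3] = 0.
This determinant is linear in λ: (-4)λ + (84) = 0, so λ = 21.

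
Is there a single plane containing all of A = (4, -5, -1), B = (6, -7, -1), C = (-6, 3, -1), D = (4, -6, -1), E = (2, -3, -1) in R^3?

The plane through A, B, C has normal n = AB × AC = (0, 0, -4) and equation n·P = 4.
Checking the remaining points: n·D = 4, n·E = 4.
All equal 4, so all 5 points lie in one plane.

Yes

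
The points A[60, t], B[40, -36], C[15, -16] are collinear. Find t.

-52

The three points are collinear iff det[AB; AC] = 0.
This determinant is linear in t: (-25)t + (-1300) = 0, so t = -52.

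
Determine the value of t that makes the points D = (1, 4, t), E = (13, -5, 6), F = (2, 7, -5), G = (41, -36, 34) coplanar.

-6

Coplanarity ⇔ det[DE; DF; DG] = 0.
Expanding, this is linear in t: (-5)t + (-30) = 0.
So t = -6.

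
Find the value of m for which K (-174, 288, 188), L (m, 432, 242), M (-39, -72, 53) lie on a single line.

-228

Collinearity requires KL × KM = 0; each component is linear in m.
The y-component gives (135)m + (30780) = 0, so m = -228.
The remaining components then also vanish.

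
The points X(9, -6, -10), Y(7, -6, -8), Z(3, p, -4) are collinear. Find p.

Direction XY = (-2, 0, 2). From the x-coordinate of Z, the parameter along the line is τ = (3 − 9)/(-2) = 3.
Then p = (-6) + 3·(0) = -6.

-6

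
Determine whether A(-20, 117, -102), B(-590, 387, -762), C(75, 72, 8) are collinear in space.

AB = (-570, 270, -660), AC = (95, -45, 110).
AB × AC = (0, 0, 0).
The cross product vanishes, so the three points are collinear.

Yes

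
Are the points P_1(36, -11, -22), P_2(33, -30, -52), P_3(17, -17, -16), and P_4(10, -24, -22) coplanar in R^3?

A normal to the plane through P_1, P_2, P_3 is n = P_1P_2 × P_1P_3 = (-294, 588, -343).
The plane has equation n·P = -9506. For P_4: n·P_4 = -9506.
Equal, so P_4 lies in the plane and all four are coplanar.

Yes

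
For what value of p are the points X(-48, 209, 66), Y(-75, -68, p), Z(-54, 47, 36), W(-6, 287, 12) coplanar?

Normal to plane XZW: n = (11088, -1584, 6336); plane equation n·P = -445104.
Requiring n·Y = -445104: (6336)p + (-723888) = -445104.
So p = 44.

44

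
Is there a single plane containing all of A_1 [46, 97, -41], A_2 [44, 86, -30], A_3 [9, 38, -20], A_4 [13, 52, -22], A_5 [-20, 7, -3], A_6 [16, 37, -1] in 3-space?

The plane through A_1, A_2, A_3 has normal n = A_1A_2 × A_1A_3 = (418, -365, -289) and equation n·P = -4328.
Checking the remaining points: n·A_4 = -7188, n·A_5 = -10048, n·A_6 = -6528.
Since n·A_4 = -7188 ≠ -4328, A_4 is off the plane and the points are not all coplanar.

No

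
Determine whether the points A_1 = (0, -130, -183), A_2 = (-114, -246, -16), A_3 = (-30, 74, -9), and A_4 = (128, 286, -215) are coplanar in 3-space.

A normal to the plane through A_1, A_2, A_3 is n = A_1A_2 × A_1A_3 = (-54252, 14826, -26736).
The plane has equation n·P = 2965308. For A_4: n·A_4 = 3044220.
3044220 ≠ 2965308, so A_4 is off the plane.

No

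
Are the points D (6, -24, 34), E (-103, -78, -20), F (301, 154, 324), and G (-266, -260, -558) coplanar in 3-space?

Yes

With D as base: DE = (-109, -54, -54), DF = (295, 178, 290), DG = (-272, -236, -592).
DF × DG = (-36936, 95760, -21204).
DE · (DF × DG) = 0.
The scalar triple product vanishes, so the four points are coplanar.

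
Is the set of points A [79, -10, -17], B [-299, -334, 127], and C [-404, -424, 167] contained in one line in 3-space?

Yes

AB = (-378, -324, 144), AC = (-483, -414, 184).
AB × AC = (0, 0, 0).
The cross product vanishes, so the three points are collinear.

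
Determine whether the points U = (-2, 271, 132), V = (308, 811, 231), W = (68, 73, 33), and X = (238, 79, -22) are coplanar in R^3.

A normal to the plane through U, V, W is n = UV × UW = (-33858, 37620, -99180).
The plane has equation n·P = -2829024. For X: n·X = -2904264.
-2904264 ≠ -2829024, so X is off the plane.

No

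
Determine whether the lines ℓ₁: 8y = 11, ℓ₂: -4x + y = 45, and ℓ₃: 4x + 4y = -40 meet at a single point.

No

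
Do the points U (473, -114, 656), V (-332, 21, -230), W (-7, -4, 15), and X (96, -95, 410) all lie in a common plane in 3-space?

With U as base: UV = (-805, 135, -886), UW = (-480, 110, -641), UX = (-377, 19, -246).
UW × UX = (-14881, 123577, 32350).
UV · (UW × UX) = 0.
The scalar triple product vanishes, so the four points are coplanar.

Yes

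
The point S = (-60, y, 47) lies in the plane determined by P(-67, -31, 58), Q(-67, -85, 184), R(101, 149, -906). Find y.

A normal to the plane is n = PQ × PR = (29376, 21168, 9072).
S lies in the plane iff n · PS = 0.
This gives (21168)y + (762048) = 0, so y = -36.

-36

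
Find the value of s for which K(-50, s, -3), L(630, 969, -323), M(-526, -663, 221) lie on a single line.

Collinearity requires KL × KM = 0; each component is linear in s.
The x-component gives (-544)s + (4896) = 0, so s = 9.
The remaining components then also vanish.

9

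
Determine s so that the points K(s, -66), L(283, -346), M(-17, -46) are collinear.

3

The three points are collinear iff det[KL; KM] = 0.
This determinant is linear in s: (-300)s + (900) = 0, so s = 3.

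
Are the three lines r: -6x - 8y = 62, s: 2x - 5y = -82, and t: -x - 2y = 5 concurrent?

Yes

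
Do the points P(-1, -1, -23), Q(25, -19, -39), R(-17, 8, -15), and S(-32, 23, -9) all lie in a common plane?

With P as base: PQ = (26, -18, -16), PR = (-16, 9, 8), PS = (-31, 24, 14).
PR × PS = (-66, -24, -105).
PQ · (PR × PS) = 396.
Since 396 ≠ 0, the four points are not coplanar.

No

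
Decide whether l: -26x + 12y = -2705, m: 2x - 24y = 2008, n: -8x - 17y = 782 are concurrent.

No

Intersecting l and m: solving the 2×2 system gives (x, y) = (1701/25, -23399/300).
Substitute into n: (-8)(1701/25) + (-17)(-23399/300) = 234487/300.
But n requires 782 ≠ 234487/300, so the three lines have no common point.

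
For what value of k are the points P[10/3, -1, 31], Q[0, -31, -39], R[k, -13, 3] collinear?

2

Direction PQ = (-10/3, -30, -70). From the y-coordinate of R, the parameter along the line is τ = (-13 − (-1))/(-30) = 2/5.
Then k = 10/3 + 2/5·(-10/3) = 2.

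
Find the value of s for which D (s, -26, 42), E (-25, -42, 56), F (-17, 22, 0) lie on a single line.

-23

Direction EF = (8, 64, -56). From the y-coordinate of D, the parameter along the line is τ = (-26 − (-42))/64 = 1/4.
Then s = (-25) + 1/4·(8) = -23.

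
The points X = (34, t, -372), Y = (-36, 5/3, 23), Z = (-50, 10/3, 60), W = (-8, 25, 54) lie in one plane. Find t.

The points are coplanar iff XY · (XZ × XW) = 0.
Expanding, this is linear in t: (-1470)t + (-88200) = 0.
So t = -60.

-60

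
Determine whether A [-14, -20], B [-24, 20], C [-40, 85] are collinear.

No

AB = (-10, 40), AC = (-26, 105).
If collinear, AC would be a scalar multiple of AB. But (-10)·(105) ≠ (40)·(-26) (difference -10), so they are not parallel; the points are not collinear.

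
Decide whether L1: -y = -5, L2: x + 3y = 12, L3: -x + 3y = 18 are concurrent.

Yes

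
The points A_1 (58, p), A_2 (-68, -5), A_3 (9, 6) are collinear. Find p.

The three points are collinear iff det[A_1A_2; A_1A_3] = 0.
This determinant is linear in p: (77)p + (-1001) = 0, so p = 13.

13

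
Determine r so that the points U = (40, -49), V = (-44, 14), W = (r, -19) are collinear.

0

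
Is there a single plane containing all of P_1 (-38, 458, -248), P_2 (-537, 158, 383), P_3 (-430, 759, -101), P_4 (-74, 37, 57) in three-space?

Yes

The four points are coplanar iff the 3×3 determinant with rows P_1P_2, P_1P_3, P_1P_4 is zero.
Rows: (-499, -300, 631), (-392, 301, 147), (-36, -421, 305).
Expanding along the first row: (-499)(153692) − (-300)(-114268) + (631)(175868) = 0.
Zero determinant ⇒ coplanar.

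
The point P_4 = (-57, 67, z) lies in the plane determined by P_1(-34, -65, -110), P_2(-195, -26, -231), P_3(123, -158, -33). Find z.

A normal to the plane is n = P_1P_2 × P_1P_3 = (-8250, -6600, 8850).
P_4 lies in the plane iff n · P_1P_4 = 0.
This gives (8850)z + (292050) = 0, so z = -33.

-33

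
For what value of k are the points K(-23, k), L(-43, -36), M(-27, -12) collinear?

The three points are collinear iff det[KL; KM] = 0.
This determinant is linear in k: (16)k + (96) = 0, so k = -6.

-6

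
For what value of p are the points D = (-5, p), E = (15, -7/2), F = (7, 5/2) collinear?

23/2

The three points are collinear iff det[DE; DF] = 0.
This determinant is linear in p: (-8)p + (92) = 0, so p = 23/2.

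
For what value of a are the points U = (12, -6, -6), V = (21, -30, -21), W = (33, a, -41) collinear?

-62

Collinearity requires UV × UW = 0; each component is linear in a.
The x-component gives (15)a + (930) = 0, so a = -62.
The remaining components then also vanish.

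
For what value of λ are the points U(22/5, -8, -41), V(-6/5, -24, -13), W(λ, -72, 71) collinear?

-18

Direction UV = (-28/5, -16, 28). From the y-coordinate of W, the parameter along the line is τ = (-72 − (-8))/(-16) = 4.
Then λ = 22/5 + 4·(-28/5) = -18.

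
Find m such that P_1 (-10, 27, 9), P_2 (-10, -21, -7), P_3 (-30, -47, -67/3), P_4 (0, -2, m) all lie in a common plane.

Normal to plane P_1P_2P_3: n = (320, 320, -960); plane equation n·P = -3200.
Requiring n·P_4 = -3200: (-960)m + (-640) = -3200.
So m = 8/3.

8/3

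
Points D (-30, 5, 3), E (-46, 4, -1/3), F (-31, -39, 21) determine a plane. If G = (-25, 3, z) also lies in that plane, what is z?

5

A normal to the plane is n = DE × DF = (-494/3, 874/3, 703).
G lies in the plane iff n · DG = 0.
This gives (703)z + (-3515) = 0, so z = 5.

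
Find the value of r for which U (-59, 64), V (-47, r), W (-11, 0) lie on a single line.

48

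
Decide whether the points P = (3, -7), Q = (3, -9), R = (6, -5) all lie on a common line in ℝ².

PQ = (0, -2), PR = (3, 2).
det[PQ; PR] = (0)(2) − (-2)(3) = 6.
The determinant is nonzero, so they are not collinear.

No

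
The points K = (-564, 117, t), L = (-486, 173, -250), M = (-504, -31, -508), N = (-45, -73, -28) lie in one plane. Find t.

The points are coplanar iff KL · (KM × KN) = 0.
Expanding, this is linear in t: (-94392)t + (-38228760) = 0.
So t = -405.

-405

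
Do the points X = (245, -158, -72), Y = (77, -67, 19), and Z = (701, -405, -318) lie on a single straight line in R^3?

No

XY = (-168, 91, 91), XZ = (456, -247, -246).
XY × XZ = (91, 168, 0).
The cross product is nonzero, so the points do not lie on one line.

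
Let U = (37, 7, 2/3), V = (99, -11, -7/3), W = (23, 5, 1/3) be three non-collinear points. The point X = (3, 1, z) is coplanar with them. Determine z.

-1/3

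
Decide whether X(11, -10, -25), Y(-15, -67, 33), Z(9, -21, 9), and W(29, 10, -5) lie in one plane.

No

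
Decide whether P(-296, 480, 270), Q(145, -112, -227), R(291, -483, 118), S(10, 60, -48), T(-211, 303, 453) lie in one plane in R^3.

The plane through P, Q, R has normal n = PQ × PR = (-388627, -224707, -77179) and equation n·X = -13664098.
Checking the remaining points: n·S = -13664098, n·T = -21048011.
Since n·T = -21048011 ≠ -13664098, T is off the plane and the points are not all coplanar.

No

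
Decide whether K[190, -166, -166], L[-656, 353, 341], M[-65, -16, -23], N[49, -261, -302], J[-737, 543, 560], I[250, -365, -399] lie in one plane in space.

No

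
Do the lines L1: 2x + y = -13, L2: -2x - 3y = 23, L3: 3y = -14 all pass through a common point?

No

The three lines meet at one point iff the augmented coefficient matrix [aᵢ bᵢ cᵢ] has rank < 3, i.e. its determinant vanishes.
Here the determinant is -4.
Nonzero, so no common point exists.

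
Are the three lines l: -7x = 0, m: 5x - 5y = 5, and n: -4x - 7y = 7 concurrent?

The three lines meet at one point iff the augmented coefficient matrix [aᵢ bᵢ cᵢ] has rank < 3, i.e. its determinant vanishes.
Here the determinant is 0.
It vanishes, so the lines are concurrent at (0, -1).

Yes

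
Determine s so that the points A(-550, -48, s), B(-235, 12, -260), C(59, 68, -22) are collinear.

-515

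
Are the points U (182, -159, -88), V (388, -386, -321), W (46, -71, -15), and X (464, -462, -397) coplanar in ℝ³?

No

With U as base: UV = (206, -227, -233), UW = (-136, 88, 73), UX = (282, -303, -309).
UW × UX = (-5073, -21438, 16392).
UV · (UW × UX) = 2052.
Since 2052 ≠ 0, the four points are not coplanar.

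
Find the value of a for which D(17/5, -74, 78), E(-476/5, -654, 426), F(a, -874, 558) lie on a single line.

Collinearity requires DE × DF = 0; each component is linear in a.
The y-component gives (348)a + (230724/5) = 0, so a = -663/5.
The remaining components then also vanish.

-663/5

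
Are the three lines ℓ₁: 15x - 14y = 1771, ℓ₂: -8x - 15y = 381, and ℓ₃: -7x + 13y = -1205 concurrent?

Lines aᵢx + bᵢy = cᵢ with pairwise distinct directions are concurrent exactly when det[aᵢ bᵢ cᵢ] = 0.
Here the determinant is -1011.
Nonzero, so no common point exists.

No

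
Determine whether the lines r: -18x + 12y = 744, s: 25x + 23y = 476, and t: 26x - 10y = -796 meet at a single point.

Lines aᵢx + bᵢy = cᵢ with pairwise distinct directions are concurrent exactly when det[aᵢ bᵢ cᵢ] = 0.
Here the determinant is 264.
Nonzero, so no common point exists.

No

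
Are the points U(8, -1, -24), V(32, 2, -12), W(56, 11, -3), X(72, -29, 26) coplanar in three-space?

A normal to the plane through U, V, W is n = UV × UW = (-81, 72, 144).
The plane has equation n·P = -4176. For X: n·X = -4176.
Equal, so X lies in the plane and all four are coplanar.

Yes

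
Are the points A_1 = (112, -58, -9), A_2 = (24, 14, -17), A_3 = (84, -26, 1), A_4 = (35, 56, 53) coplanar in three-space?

With A_1 as base: A_1A_2 = (-88, 72, -8), A_1A_3 = (-28, 32, 10), A_1A_4 = (-77, 114, 62).
A_1A_3 × A_1A_4 = (844, 966, -728).
A_1A_2 · (A_1A_3 × A_1A_4) = 1104.
Since 1104 ≠ 0, the four points are not coplanar.

No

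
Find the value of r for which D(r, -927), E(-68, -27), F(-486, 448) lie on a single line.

724

The three points are collinear iff det[DE; DF] = 0.
This determinant is linear in r: (-475)r + (343900) = 0, so r = 724.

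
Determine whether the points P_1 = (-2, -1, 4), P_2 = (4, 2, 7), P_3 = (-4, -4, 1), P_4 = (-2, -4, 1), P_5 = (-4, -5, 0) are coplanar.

The plane through P_1, P_2, P_3 has normal n = P_1P_2 × P_1P_3 = (0, 12, -12) and equation n·P = -60.
Checking the remaining points: n·P_4 = -60, n·P_5 = -60.
All equal -60, so all 5 points lie in one plane.

Yes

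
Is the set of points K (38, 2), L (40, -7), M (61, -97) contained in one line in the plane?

No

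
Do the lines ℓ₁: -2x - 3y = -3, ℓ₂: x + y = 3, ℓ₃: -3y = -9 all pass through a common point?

No

The three lines meet at one point iff the augmented coefficient matrix [aᵢ bᵢ cᵢ] has rank < 3, i.e. its determinant vanishes.
Here the determinant is -18.
Nonzero, so no common point exists.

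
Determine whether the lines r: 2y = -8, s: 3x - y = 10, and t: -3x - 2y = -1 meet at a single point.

Lines aᵢx + bᵢy = cᵢ with pairwise distinct directions are concurrent exactly when det[aᵢ bᵢ cᵢ] = 0.
Here the determinant is 18.
Nonzero, so no common point exists.

No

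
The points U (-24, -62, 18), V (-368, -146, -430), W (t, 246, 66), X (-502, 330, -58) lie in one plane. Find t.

The points are coplanar iff UV · (UW × UX) = 0.
Expanding, this is linear in t: (-182000)t + (-53872000) = 0.
So t = -296.

-296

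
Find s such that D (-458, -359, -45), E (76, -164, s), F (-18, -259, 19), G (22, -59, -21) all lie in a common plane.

The points are coplanar iff DE · (DF × DG) = 0.
Expanding, this is linear in s: (84000)s + (-1260000) = 0.
So s = 15.

15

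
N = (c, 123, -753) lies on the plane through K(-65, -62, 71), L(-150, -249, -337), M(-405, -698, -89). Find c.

70

The plane through K, L, M has equation −229568x + 125120y − 9520z = 6488560.
Substituting N: (-229568)c + (22558320) = 6488560, so c = 70.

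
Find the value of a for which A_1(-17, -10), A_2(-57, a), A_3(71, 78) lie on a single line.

-50

Collinearity: (A_2 − A_1) must be parallel to (A_3 − A_1) = (88, 88).
Cross-multiplying the components: (a − (-10))·(88) = (-40)·(88).
Solving gives a = -50.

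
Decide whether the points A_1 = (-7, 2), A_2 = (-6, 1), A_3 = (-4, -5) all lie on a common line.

A_1A_2 = (1, -1), A_1A_3 = (3, -7).
If collinear, A_1A_3 would be a scalar multiple of A_1A_2. But (1)·(-7) ≠ (-1)·(3) (difference -4), so they are not parallel; the points are not collinear.

No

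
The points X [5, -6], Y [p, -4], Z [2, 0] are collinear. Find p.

The three points are collinear iff det[XY; XZ] = 0.
This determinant is linear in p: (6)p + (-24) = 0, so p = 4.

4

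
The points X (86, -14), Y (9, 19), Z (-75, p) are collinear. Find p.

55

Collinearity: (Z − X) must be parallel to (Y − X) = (-77, 33).
Cross-multiplying the components: (p − (-14))·(-77) = (-161)·(33).
Solving gives p = 55.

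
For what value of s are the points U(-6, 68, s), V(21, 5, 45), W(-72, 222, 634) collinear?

216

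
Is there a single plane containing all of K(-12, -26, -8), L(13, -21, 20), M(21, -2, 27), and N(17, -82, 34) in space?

No

A normal to the plane through K, L, M is n = KL × KM = (-497, 49, 435).
The plane has equation n·P = 1210. For N: n·N = 2323.
2323 ≠ 1210, so N is off the plane.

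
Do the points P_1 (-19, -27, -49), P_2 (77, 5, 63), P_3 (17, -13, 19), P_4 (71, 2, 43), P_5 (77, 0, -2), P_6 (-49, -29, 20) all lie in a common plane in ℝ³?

Yes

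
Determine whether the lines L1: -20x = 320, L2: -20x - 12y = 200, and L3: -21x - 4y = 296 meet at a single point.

Yes

Intersecting L1 and L2: solving the 2×2 system gives (x, y) = (-16, 10).
Substitute into L3: (-21)(-16) + (-4)(10) = 296.
This equals 296, so (-16, 10) lies on all three lines and they are concurrent.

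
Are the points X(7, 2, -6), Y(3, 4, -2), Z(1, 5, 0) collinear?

XY = (-4, 2, 4), XZ = (-6, 3, 6).
XY × XZ = (0, 0, 0).
The cross product vanishes, so the three points are collinear.

Yes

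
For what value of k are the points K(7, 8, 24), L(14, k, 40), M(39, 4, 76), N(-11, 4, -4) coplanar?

The points are coplanar iff KL · (KM × KN) = 0.
Expanding, this is linear in k: (-40)k + (-640) = 0.
So k = -16.

-16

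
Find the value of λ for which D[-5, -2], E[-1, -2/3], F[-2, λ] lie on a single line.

-1

The three points are collinear iff det[DE; DF] = 0.
This determinant is linear in λ: (4)λ + (4) = 0, so λ = -1.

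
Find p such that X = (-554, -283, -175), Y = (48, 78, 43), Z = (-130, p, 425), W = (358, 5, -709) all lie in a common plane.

105

The points are coplanar iff XY · (XZ × XW) = 0.
Expanding, this is linear in p: (-520284)p + (54629820) = 0.
So p = 105.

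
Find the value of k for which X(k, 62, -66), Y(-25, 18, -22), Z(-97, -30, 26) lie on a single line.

41

Collinearity requires XY × XZ = 0; each component is linear in k.
The y-component gives (48)k + (-1968) = 0, so k = 41.
The remaining components then also vanish.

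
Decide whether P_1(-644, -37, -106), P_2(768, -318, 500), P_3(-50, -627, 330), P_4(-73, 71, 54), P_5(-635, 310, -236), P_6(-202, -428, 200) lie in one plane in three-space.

The plane through P_1, P_2, P_3 has normal n = P_1P_2 × P_1P_3 = (235024, -255668, -666166) and equation n·P = -71282144.
Checking the remaining points: n·P_4 = -71282144, n·P_5 = -71282144, n·P_6 = -71282144.
All equal -71282144, so all 6 points lie in one plane.

Yes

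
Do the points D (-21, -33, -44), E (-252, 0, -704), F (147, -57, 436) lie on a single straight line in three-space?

Yes

DE = (-231, 33, -660), DF = (168, -24, 480).
DE × DF = (0, 0, 0).
The cross product vanishes, so the three points are collinear.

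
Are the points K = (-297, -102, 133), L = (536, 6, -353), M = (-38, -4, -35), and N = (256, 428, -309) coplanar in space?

No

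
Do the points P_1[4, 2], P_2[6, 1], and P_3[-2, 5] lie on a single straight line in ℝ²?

P_1P_2 = (2, -1), P_1P_3 = (-6, 3).
det[P_1P_2; P_1P_3] = (2)(3) − (-1)(-6) = 0.
The determinant is zero, so the points are collinear.

Yes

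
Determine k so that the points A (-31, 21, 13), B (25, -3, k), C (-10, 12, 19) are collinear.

Collinearity requires AB × AC = 0; each component is linear in k.
The x-component gives (9)k + (-261) = 0, so k = 29.
The remaining components then also vanish.

29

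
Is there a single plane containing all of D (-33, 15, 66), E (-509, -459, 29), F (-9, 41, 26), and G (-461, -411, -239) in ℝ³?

The four points are coplanar iff the 3×3 determinant with rows DE, DF, DG is zero.
Rows: (-476, -474, -37), (24, 26, -40), (-428, -426, -305).
Expanding along the first row: (-476)(-24970) − (-474)(-24440) + (-37)(904) = 267712.
Nonzero ⇒ not coplanar.

No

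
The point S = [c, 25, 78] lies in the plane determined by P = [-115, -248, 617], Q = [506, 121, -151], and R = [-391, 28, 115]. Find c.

The plane through P, Q, R has equation 26730x + 523710y + 273240z = 35635050.
Substituting S: (26730)c + (34405470) = 35635050, so c = 46.

46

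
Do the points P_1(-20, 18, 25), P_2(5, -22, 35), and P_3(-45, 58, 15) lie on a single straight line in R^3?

Yes

P_1P_2 = (25, -40, 10), P_1P_3 = (-25, 40, -10).
P_1P_2 × P_1P_3 = (0, 0, 0).
The cross product vanishes, so the three points are collinear.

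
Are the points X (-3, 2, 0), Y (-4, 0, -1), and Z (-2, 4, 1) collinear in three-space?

XY = (-1, -2, -1), XZ = (1, 2, 1).
Each component of XZ is -1 times the corresponding component of XY, so XZ = -1·XY and the points are collinear.

Yes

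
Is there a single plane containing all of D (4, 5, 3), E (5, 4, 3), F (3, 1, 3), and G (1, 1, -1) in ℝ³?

No

The four points are coplanar iff the 3×3 determinant with rows DE, DF, DG is zero.
Rows: (1, -1, 0), (-1, -4, 0), (-3, -4, -4).
Expanding along the first row: (1)(16) − (-1)(4) + (0)(-8) = 20.
Nonzero ⇒ not coplanar.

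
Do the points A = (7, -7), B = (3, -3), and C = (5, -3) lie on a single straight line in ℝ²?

AB = (-4, 4), AC = (-2, 4).
det[AB; AC] = (-4)(4) − (4)(-2) = -8.
The determinant is nonzero, so they are not collinear.

No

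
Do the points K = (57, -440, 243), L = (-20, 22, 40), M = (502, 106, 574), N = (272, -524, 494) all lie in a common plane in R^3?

A normal to the plane through K, L, M is n = KL × KM = (263760, -64848, -247632).
The plane has equation n·P = -16607136. For N: n·N = -16607136.
Equal, so N lies in the plane and all four are coplanar.

Yes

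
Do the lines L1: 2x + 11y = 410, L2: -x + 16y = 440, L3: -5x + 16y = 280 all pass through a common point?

Yes

Lines aᵢx + bᵢy = cᵢ with pairwise distinct directions are concurrent exactly when det[aᵢ bᵢ cᵢ] = 0.
Here the determinant is 0.
It vanishes, so the lines are concurrent at (40, 30).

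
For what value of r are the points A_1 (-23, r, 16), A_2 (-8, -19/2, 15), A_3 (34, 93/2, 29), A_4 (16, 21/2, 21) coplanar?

13/2

The points are coplanar iff A_1A_2 · (A_1A_3 × A_1A_4) = 0.
Expanding, this is linear in r: (-84)r + (546) = 0.
So r = 13/2.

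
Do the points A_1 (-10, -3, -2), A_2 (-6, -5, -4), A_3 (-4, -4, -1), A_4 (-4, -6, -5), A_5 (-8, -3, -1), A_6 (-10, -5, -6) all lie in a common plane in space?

Yes

The plane through A_1, A_2, A_3 has normal n = A_1A_2 × A_1A_3 = (-4, -16, 8) and equation n·P = 72.
Checking the remaining points: n·A_4 = 72, n·A_5 = 72, n·A_6 = 72.
All equal 72, so all 6 points lie in one plane.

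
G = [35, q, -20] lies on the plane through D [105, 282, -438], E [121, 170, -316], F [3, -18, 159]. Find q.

A normal to the plane is n = DE × DF = (-30264, -21996, -16224).
G lies in the plane iff n · DG = 0.
This gives (-21996)q + (1539720) = 0, so q = 70.

70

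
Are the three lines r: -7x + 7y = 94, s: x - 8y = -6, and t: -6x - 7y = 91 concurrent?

No

Lines aᵢx + bᵢy = cᵢ with pairwise distinct directions are concurrent exactly when det[aᵢ bᵢ cᵢ] = 0.
Here the determinant is -165.
Nonzero, so no common point exists.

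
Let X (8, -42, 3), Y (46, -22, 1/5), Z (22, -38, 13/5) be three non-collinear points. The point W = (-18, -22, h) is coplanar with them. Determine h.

The plane through X, Y, Z has equation (16/5)x − 24y − 128z = 3248/5.
Substituting W: (-128)h + (2352/5) = 3248/5, so h = -7/5.

-7/5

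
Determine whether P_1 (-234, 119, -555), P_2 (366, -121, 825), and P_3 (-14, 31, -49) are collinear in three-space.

Yes

P_1P_2 = (600, -240, 1380), P_1P_3 = (220, -88, 506).
Each component of P_1P_3 is 11/30 times the corresponding component of P_1P_2, so P_1P_3 = 11/30·P_1P_2 and the points are collinear.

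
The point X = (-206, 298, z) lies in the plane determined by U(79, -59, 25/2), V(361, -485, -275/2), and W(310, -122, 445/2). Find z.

The plane through U, V, W has equation −98910x − 93870y + 80640z = -1267560.
Substituting X: (80640)z + (-7597800) = -1267560, so z = 157/2.

157/2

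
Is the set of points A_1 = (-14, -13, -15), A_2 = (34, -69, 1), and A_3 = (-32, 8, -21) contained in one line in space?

Yes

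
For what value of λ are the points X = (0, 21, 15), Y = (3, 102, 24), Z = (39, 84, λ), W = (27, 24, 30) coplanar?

42

Coplanarity ⇔ det[XY; XZ; XW] = 0.
Expanding, this is linear in λ: (2178)λ + (-91476) = 0.
So λ = 42.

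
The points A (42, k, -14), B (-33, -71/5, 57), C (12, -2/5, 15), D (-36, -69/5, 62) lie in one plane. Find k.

41/5

Coplanarity ⇔ det[AB; AC; AD] = 0.
Expanding, this is linear in k: (99)k + (-4059/5) = 0.
So k = 41/5.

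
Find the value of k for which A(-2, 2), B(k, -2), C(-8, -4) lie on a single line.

-6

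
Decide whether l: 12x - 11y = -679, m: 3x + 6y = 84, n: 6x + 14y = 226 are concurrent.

Lines aᵢx + bᵢy = cᵢ with pairwise distinct directions are concurrent exactly when det[aᵢ bᵢ cᵢ] = 0.
Here the determinant is 0.
It vanishes, so the lines are concurrent at (-30, 29).

Yes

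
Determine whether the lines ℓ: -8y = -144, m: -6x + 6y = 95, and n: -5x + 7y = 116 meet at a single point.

No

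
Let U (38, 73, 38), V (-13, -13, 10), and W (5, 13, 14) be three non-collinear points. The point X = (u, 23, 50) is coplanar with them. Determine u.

Coplanarity requires UV · (UW × UX) = 0.
UV = (-51, -86, -28), UW = (-33, -60, -24); the triple product is linear in u with coefficient 384 and constant term 3072.
Setting it to zero: u = -8.

-8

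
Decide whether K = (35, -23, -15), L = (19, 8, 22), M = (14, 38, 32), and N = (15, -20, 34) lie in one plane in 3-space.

With K as base: KL = (-16, 31, 37), KM = (-21, 61, 47), KN = (-20, 3, 49).
KM × KN = (2848, 89, 1157).
KL · (KM × KN) = 0.
The scalar triple product vanishes, so the four points are coplanar.

Yes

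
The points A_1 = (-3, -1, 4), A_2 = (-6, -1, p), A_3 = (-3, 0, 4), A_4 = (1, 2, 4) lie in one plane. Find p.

4

Normal to plane A_1A_3A_4: n = (0, 0, -4); plane equation n·P = -16.
Requiring n·A_2 = -16: (-4)p + (0) = -16.
So p = 4.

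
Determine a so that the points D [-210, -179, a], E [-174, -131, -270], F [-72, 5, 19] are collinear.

Collinearity requires DE × DF = 0; each component is linear in a.
The x-component gives (136)a + (50592) = 0, so a = -372.
The remaining components then also vanish.

-372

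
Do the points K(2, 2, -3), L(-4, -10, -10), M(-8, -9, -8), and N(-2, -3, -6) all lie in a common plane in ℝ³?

No

A normal to the plane through K, L, M is n = KL × KM = (-17, 40, -54).
The plane has equation n·P = 208. For N: n·N = 238.
238 ≠ 208, so N is off the plane.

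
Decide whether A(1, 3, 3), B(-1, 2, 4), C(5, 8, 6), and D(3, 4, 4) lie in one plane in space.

A normal to the plane through A, B, C is n = AB × AC = (-8, 10, -6).
The plane has equation n·P = 4. For D: n·D = -8.
-8 ≠ 4, so D is off the plane.

No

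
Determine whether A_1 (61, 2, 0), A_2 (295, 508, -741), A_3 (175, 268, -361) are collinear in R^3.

A_1A_2 = (234, 506, -741), A_1A_3 = (114, 266, -361).
A_1A_2 × A_1A_3 = (14440, 0, 4560).
The cross product is nonzero, so the points do not lie on one line.

No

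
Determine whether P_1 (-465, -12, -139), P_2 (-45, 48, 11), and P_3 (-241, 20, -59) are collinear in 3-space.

P_1P_2 = (420, 60, 150), P_1P_3 = (224, 32, 80).
Each component of P_1P_3 is 8/15 times the corresponding component of P_1P_2, so P_1P_3 = 8/15·P_1P_2 and the points are collinear.

Yes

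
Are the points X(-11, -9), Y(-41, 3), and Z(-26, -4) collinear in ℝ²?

XY = (-30, 12), XZ = (-15, 5).
If collinear, XZ would be a scalar multiple of XY. But (-30)·(5) ≠ (12)·(-15) (difference 30), so they are not parallel; the points are not collinear.

No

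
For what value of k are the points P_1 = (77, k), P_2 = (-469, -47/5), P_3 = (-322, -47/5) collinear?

-47/5

Collinearity: (P_1 − P_2) must be parallel to (P_3 − P_2) = (147, 0).
Cross-multiplying the components: (k − (-47/5))·(147) = (546)·(0).
Solving gives k = -47/5.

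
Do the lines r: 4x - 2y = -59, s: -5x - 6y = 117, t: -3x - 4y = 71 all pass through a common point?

Lines aᵢx + bᵢy = cᵢ with pairwise distinct directions are concurrent exactly when det[aᵢ bᵢ cᵢ] = 0.
Here the determinant is 42.
Nonzero, so no common point exists.

No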